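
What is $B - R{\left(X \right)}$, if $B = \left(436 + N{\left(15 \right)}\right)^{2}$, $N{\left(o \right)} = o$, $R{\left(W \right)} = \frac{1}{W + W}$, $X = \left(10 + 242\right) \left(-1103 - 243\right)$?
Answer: $\frac{137983983985}{678384} \approx 2.034 \cdot 10^{5}$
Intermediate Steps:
$X = -339192$ ($X = 252 \left(-1346\right) = -339192$)
$R{\left(W \right)} = \frac{1}{2 W}$
$B = 203401$ ($B = \left(436 + 15\right)^{2} = 451^{2} = 203401$)
$B - R{\left(X \right)} = 203401 - \frac{1}{2 \left(-339192\right)} = 203401 - \frac{1}{2} \left(- \frac{1}{339192}\right) = 203401 - - \frac{1}{678384} = 203401 + \frac{1}{678384} = \frac{137983983985}{678384}$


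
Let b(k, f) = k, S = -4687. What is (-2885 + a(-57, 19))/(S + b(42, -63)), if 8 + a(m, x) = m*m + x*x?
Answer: -717/4645 ≈ -0.15436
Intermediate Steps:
a(m, x) = -8 + m**2 + x**2 (a(m, x) = -8 + (m*m + x*x) = -8 + (m**2 + x**2) = -8 + m**2 + x**2)
(-2885 + a(-57, 19))/(S + b(42, -63)) = (-2885 + (-8 + (-57)**2 + 19**2))/(-4687 + 42) = (-2885 + (-8 + 3249 + 361))/(-4645) = (-2885 + 3602)*(-1/4645) = 717*(-1/4645) = -717/4645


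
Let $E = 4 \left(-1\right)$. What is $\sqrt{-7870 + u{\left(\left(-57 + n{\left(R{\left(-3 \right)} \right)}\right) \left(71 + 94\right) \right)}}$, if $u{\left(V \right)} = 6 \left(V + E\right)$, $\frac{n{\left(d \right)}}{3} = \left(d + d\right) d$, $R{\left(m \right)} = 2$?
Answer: $2 i \sqrt{10141} \approx 201.41 i$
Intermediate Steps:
$n{\left(d \right)} = 6 d^{2}$ ($n{\left(d \right)} = 3 \left(d + d\right) d = 3 \cdot 2 d d = 3 \cdot 2 d^{2} = 6 d^{2}$)
$E = -4$
$u{\left(V \right)} = -24 + 6 V$ ($u{\left(V \right)} = 6 \left(V - 4\right) = 6 \left(-4 + V\right) = -24 + 6 V$)
$\sqrt{-7870 + u{\left(\left(-57 + n{\left(R{\left(-3 \right)} \right)}\right) \left(71 + 94\right) \right)}} = \sqrt{-7870 + \left(-24 + 6 \left(-57 + 6 \cdot 2^{2}\right) \left(71 + 94\right)\right)} = \sqrt{-7870 + \left(-24 + 6 \left(-57 + 6 \cdot 4\right) 165\right)} = \sqrt{-7870 + \left(-24 + 6 \left(-57 + 24\right) 165\right)} = \sqrt{-7870 + \left(-24 + 6 \left(\left(-33\right) 165\right)\right)} = \sqrt{-7870 + \left(-24 + 6 \left(-5445\right)\right)} = \sqrt{-7870 - 32694} = \sqrt{-40564} = 2 i \sqrt{10141}$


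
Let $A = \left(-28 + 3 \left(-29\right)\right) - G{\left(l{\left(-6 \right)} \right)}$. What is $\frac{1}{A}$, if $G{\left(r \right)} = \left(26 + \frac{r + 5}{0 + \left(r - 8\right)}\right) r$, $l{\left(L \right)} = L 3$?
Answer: $\frac{1}{362} \approx 0.0027624$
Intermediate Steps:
$l{\left(L \right)} = 3 L$
$G{\left(r \right)} = r \left(26 + \frac{5 + r}{-8 + r}\right)$ ($G{\left(r \right)} = \left(26 + \frac{5 + r}{0 + \left(-8 + r\right)}\right) r = \left(26 + \frac{5 + r}{-8 + r}\right) r = r \left(26 + \frac{5 + r}{-8 + r}\right)$)
$A = 362$ ($A = \left(-28 + 3 \left(-29\right)\right) - \frac{3 \left(-6\right) \left(-203 + 27 \cdot 3 \left(-6\right)\right)}{-8 + 3 \left(-6\right)} = \left(-28 - 87\right) - - \frac{18 \left(-203 + 27 \left(-18\right)\right)}{-8 - 18} = -115 - - \frac{18 \left(-203 - 486\right)}{-26} = -115 - \left(-18\right) \left(- \frac{1}{26}\right) \left(-689\right) = -115 - -477 = -115 + 477 = 362$)
$\frac{1}{A} = \frac{1}{362}$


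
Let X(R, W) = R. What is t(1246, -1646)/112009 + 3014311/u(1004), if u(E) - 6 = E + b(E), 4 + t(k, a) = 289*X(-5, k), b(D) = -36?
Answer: 337628549473/109096766 ≈ 3094.8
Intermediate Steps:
t(k, a) = -1449 (t(k, a) = -4 + 289*(-5) = -4 - 1445 = -1449)
u(E) = -30 + E (u(E) = 6 + (E - 36) = 6 + (-36 + E) = -30 + E)
t(1246, -1646)/112009 + 3014311/u(1004) = -1449/112009 + 3014311/(-30 + 1004) = -1449*1/112009 + 3014311/974 = -1449/112009 + 3014311*(1/974) = -1449/112009 + 3014311/974 = 337628549473/109096766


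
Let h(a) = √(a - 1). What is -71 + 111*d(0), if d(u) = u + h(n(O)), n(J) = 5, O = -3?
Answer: 151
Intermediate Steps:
h(a) = √(-1 + a)
d(u) = 2 + u (d(u) = u + √(-1 + 5) = u + √4 = u + 2 = 2 + u)
-71 + 111*d(0) = -71 + 111*(2 + 0) = -71 + 111*2 = -71 + 222 = 151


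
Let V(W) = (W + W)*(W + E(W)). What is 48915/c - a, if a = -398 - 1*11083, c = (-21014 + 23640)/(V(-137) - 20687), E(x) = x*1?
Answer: 2690587041/2626 ≈ 1.0246e+6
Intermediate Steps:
E(x) = x
V(W) = 4*W**2 (V(W) = (W + W)*(W + W) = (2*W)*(2*W) = 4*W**2)
c = 2626/54389 (c = (-21014 + 23640)/(4*(-137)**2 - 20687) = 2626/(4*18769 - 20687) = 2626/(75076 - 20687) = 2626/54389 ≈ 0.048282)
a = -11481 (a = -398 - 11083 = -11481)
48915/c - a = 48915/(2626/54389) - 1*(-11481) = 48915*(54389/2626) + 11481 = 2660437935/2626 + 11481 = 2690587041/2626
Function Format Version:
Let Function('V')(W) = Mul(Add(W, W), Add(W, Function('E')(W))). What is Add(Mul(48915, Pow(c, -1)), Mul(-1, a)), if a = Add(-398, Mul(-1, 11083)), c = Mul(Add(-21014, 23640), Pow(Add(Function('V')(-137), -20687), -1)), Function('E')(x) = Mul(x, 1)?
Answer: Rational(2690587041, 2626) ≈ 1.0246e+6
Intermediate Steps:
Function('E')(x) = x
Function('V')(W) = Mul(4, Pow(W, 2)) (Function('V')(W) = Mul(Add(W, W), Add(W, W)) = Mul(Mul(2, W), Mul(2, W)) = Mul(4, Pow(W, 2)))
c = Rational(2626, 54389) (c = Mul(Add(-21014, 23640), Pow(Add(Mul(4, Pow(-137, 2)), -20687), -1)) = Mul(2626, Pow(Add(Mul(4, 18769), -20687), -1)) = Mul(2626, Pow(Add(75076, -20687), -1)) = Mul(2626, Pow(54389, -1)) = Mul(2626, Rational(1, 54389)) = Rational(2626, 54389) ≈ 0.048282)
a = -11481 (a = Add(-398, -11083) = -11481)
Add(Mul(48915, Pow(c, -1)), Mul(-1, a)) = Add(Mul(48915, Pow(Rational(2626, 54389), -1)), Mul(-1, -11481)) = Add(Mul(48915, Rational(54389, 2626)), 11481) = Add(Rational(2660437935, 2626), 11481) = Rational(2690587041, 2626)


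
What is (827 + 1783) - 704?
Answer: 1906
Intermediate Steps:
(827 + 1783) - 704 = 2610 - 704 = 1906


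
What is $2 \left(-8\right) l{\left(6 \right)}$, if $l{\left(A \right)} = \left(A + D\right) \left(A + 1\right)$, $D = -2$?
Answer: $-448$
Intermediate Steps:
$l{\left(A \right)} = \left(1 + A\right) \left(-2 + A\right)$ ($l{\left(A \right)} = \left(A - 2\right) \left(A + 1\right) = \left(-2 + A\right) \left(1 + A\right) = \left(1 + A\right) \left(-2 + A\right)$)
$2 \left(-8\right) l{\left(6 \right)} = 2 \left(-8\right) \left(-2 + 6^{2} - 6\right) = - 16 \left(-2 + 36 - 6\right) = \left(-16\right) 28 = -448$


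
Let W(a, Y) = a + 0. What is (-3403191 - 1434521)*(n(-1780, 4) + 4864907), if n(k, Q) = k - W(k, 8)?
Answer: -23535018972784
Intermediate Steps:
W(a, Y) = a
n(k, Q) = 0 (n(k, Q) = k - k = 0)
(-3403191 - 1434521)*(n(-1780, 4) + 4864907) = (-3403191 - 1434521)*(0 + 4864907) = -4837712*4864907 = -23535018972784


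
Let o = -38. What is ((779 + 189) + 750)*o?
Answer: -65284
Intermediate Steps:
((779 + 189) + 750)*o = ((779 + 189) + 750)*(-38) = (968 + 750)*(-38) = 1718*(-38) = -65284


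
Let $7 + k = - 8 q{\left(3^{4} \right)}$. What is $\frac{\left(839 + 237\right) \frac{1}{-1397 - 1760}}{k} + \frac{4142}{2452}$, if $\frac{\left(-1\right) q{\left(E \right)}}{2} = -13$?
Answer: $\frac{1407020781}{832153630} \approx 1.6908$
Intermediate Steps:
$q{\left(E \right)} = 26$ ($q{\left(E \right)} = \left(-2\right) \left(-13\right) = 26$)
$k = -215$ ($k = -7 - 208 = -215$)
$\frac{\left(839 + 237\right) \frac{1}{-1397 - 1760}}{k} + \frac{4142}{2452} = \frac{\left(839 + 237\right) \frac{1}{-1397 - 1760}}{-215} + \frac{4142}{2452} = \frac{1076}{-3157} \left(- \frac{1}{215}\right) + 4142 \cdot \frac{1}{2452} = 1076 \left(- \frac{1}{3157}\right) \left(- \frac{1}{215}\right) + \frac{2071}{1226} = \left(- \frac{1076}{3157}\right) \left(- \frac{1}{215}\right) + \frac{2071}{1226} = \frac{1076}{678755} + \frac{2071}{1226} = \frac{1407020781}{832153630}$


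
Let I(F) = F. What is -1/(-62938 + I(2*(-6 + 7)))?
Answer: 1/62936 ≈ 1.5889e-5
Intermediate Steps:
-1/(-62938 + I(2*(-6 + 7))) = -1/(-62938 + 2*(-6 + 7)) = -1/(-62938 + 2*1) = -1/(-62938 + 2) = -1/(-62936) = -1*(-1/62936) = 1/62936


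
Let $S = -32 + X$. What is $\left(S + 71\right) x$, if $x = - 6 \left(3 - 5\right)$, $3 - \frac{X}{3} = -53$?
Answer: $2484$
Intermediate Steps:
$X = 168$ ($X = 9 - -159 = 9 + 159 = 168$)
$x = 12$ ($x = \left(-6\right) \left(-2\right) = 12$)
$S = 136$ ($S = -32 + 168 = 136$)
$\left(S + 71\right) x = \left(136 + 71\right) 12 = 207 \cdot 12 = 2484$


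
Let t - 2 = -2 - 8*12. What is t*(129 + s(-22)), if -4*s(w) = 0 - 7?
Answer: -12552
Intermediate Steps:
t = -96 (t = 2 + (-2 - 8*12) = 2 + (-2 - 96) = 2 - 98 = -96)
s(w) = 7/4 (s(w) = -(0 - 7)/4 = -¼*(-7) = 7/4)
t*(129 + s(-22)) = -96*(129 + 7/4) = -96*523/4 = -12552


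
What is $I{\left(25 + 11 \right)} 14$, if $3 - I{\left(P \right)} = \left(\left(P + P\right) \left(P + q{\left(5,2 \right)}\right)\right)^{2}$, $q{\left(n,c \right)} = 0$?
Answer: $-94058454$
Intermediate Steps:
$I{\left(P \right)} = 3 - 4 P^{4}$ ($I{\left(P \right)} = 3 - \left(\left(P + P\right) \left(P + 0\right)\right)^{2} = 3 - \left(2 P P\right)^{2} = 3 - \left(2 P^{2}\right)^{2} = 3 - 4 P^{4}$)
$I{\left(25 + 11 \right)} 14 = \left(3 - 4 \left(25 + 11\right)^{4}\right) 14 = \left(3 - 4 \cdot 36^{4}\right) 14 = \left(3 - 6718464\right) 14 = \left(-6718461\right) 14 = -94058454$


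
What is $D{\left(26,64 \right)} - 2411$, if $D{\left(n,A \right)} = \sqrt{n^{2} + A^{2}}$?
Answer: $-2411 + 2 \sqrt{1193} \approx -2341.9$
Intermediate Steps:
$D{\left(n,A \right)} = \sqrt{A^{2} + n^{2}}$
$D{\left(26,64 \right)} - 2411 = \sqrt{64^{2} + 26^{2}} - 2411 = \sqrt{4096 + 676} - 2411 = \sqrt{4772} - 2411 = 2 \sqrt{1193} - 2411 = -2411 + 2 \sqrt{1193}$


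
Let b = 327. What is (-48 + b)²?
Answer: 77841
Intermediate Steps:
(-48 + b)² = (-48 + 327)² = 279² = 77841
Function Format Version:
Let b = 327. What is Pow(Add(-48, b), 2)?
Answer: 77841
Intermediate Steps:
Pow(Add(-48, b), 2) = Pow(Add(-48, 327), 2) = Pow(279, 2) = 77841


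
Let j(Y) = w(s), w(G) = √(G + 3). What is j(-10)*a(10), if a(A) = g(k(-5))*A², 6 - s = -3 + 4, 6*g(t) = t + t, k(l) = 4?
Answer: 800*√2/3 ≈ 377.12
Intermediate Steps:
g(t) = t/3 (g(t) = (t + t)/6 = (2*t)/6 = t/3)
s = 5 (s = 6 - (-3 + 4) = 6 - 1*1 = 6 - 1 = 5)
w(G) = √(3 + G)
a(A) = 4*A²/3 (a(A) = ((⅓)*4)*A² = 4*A²/3)
j(Y) = 2*√2 (j(Y) = √(3 + 5) = √8 = 2*√2)
j(-10)*a(10) = (2*√2)*((4/3)*10²) = (2*√2)*((4/3)*100) = (2*√2)*(400/3) = 800*√2/3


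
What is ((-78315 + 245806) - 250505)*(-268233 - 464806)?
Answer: 60852499546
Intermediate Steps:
((-78315 + 245806) - 250505)*(-268233 - 464806) = (167491 - 250505)*(-733039) = -83014*(-733039) = 60852499546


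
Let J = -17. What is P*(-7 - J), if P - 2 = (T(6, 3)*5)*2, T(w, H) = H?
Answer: 320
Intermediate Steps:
P = 32 (P = 2 + (3*5)*2 = 2 + 15*2 = 2 + 30 = 32)
P*(-7 - J) = 32*(-7 - 1*(-17)) = 32*(-7 + 17) = 32*10 = 320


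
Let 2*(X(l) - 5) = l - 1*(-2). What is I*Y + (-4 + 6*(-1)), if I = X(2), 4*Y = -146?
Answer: -531/2 ≈ -265.50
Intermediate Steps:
Y = -73/2 (Y = (1/4)*(-146) = -73/2 ≈ -36.500)
X(l) = 6 + l/2 (X(l) = 5 + (l - 1*(-2))/2 = 5 + (l + 2)/2 = 5 + (2 + l)/2 = 5 + (1 + l/2) = 6 + l/2)
I = 7 (I = 6 + (1/2)*2 = 6 + 1 = 7)
I*Y + (-4 + 6*(-1)) = 7*(-73/2) + (-4 + 6*(-1)) = -511/2 + (-4 - 6) = -511/2 - 10 = -531/2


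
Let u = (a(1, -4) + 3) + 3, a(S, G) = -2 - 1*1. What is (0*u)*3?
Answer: 0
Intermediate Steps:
a(S, G) = -3 (a(S, G) = -2 - 1 = -3)
u = 3 (u = (-3 + 3) + 3 = 0 + 3 = 3)
(0*u)*3 = (0*3)*3 = 0*3 = 0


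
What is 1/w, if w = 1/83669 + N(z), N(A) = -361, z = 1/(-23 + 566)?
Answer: -83669/30204508 ≈ -0.0027701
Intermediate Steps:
z = 1/543 ≈ 0.0018416
w = -30204508/83669 (w = 1/83669 - 361 = -30204508/83669 ≈ -361.00)
1/w = 1/(-30204508/83669) = -83669/30204508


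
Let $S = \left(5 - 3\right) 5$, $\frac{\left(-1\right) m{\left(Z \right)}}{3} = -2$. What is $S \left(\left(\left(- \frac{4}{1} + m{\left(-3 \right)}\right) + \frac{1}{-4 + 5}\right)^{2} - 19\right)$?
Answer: $-100$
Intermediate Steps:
$m{\left(Z \right)} = 6$ ($m{\left(Z \right)} = \left(-3\right) \left(-2\right) = 6$)
$S = 10$ ($S = 2 \cdot 5 = 10$)
$S \left(\left(\left(- \frac{4}{1} + m{\left(-3 \right)}\right) + \frac{1}{-4 + 5}\right)^{2} - 19\right) = 10 \left(\left(\left(- \frac{4}{1} + 6\right) + \frac{1}{-4 + 5}\right)^{2} - 19\right) = 10 \left(\left(\left(\left(-4\right) 1 + 6\right) + 1^{-1}\right)^{2} - 19\right) = 10 \left(\left(\left(-4 + 6\right) + 1\right)^{2} - 19\right) = 10 \left(\left(2 + 1\right)^{2} - 19\right) = 10 \left(3^{2} - 19\right) = 10 \left(9 - 19\right) = 10 \left(-10\right) = -100$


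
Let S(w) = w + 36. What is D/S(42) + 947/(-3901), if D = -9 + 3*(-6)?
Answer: -59731/101426 ≈ -0.58891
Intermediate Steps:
D = -27 (D = -9 - 18 = -27)
S(w) = 36 + w
D/S(42) + 947/(-3901) = -27/(36 + 42) + 947/(-3901) = -27/78 + 947*(-1/3901) = -27*1/78 - 947/3901 = -9/26 - 947/3901 = -59731/101426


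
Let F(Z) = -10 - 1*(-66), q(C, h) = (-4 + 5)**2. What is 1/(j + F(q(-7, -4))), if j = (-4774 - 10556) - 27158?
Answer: -1/42432 ≈ -2.3567e-5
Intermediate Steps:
q(C, h) = 1 (q(C, h) = 1**2 = 1)
F(Z) = 56 (F(Z) = -10 + 66 = 56)
j = -42488 (j = -15330 - 27158 = -42488)
1/(j + F(q(-7, -4))) = 1/(-42488 + 56) = 1/(-42432) = -1/42432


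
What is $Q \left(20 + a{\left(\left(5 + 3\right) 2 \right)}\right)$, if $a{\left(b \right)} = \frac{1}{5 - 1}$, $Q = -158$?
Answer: $- \frac{6399}{2} \approx -3199.5$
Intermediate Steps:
$a{\left(b \right)} = \frac{1}{4}$
$Q \left(20 + a{\left(\left(5 + 3\right) 2 \right)}\right) = - 158 \left(20 + \frac{1}{4}\right) = \left(-158\right) \frac{81}{4} = - \frac{6399}{2}$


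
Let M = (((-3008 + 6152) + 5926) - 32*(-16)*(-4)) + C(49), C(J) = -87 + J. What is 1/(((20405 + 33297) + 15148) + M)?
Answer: 1/75834 ≈ 1.3187e-5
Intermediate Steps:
M = 6984 (M = (((-3008 + 6152) + 5926) - 32*(-16)*(-4)) + (-87 + 49) = ((3144 + 5926) + 512*(-4)) - 38 = (9070 - 2048) - 38 = 7022 - 38 = 6984)
1/(((20405 + 33297) + 15148) + M) = 1/(((20405 + 33297) + 15148) + 6984) = 1/((53702 + 15148) + 6984) = 1/(68850 + 6984) = 1/75834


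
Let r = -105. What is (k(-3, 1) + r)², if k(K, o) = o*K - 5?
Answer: 12769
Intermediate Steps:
k(K, o) = -5 + K*o (k(K, o) = K*o - 5 = -5 + K*o)
(k(-3, 1) + r)² = ((-5 - 3*1) - 105)² = ((-5 - 3) - 105)² = (-8 - 105)² = (-113)² = 12769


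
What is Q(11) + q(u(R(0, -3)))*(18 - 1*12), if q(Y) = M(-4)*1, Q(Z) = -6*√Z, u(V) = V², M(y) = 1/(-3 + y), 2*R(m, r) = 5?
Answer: -6/7 - 6*√11 ≈ -20.757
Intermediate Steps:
R(m, r) = 5/2 (R(m, r) = (½)*5 = 5/2)
q(Y) = -⅐ (q(Y) = 1/(-3 - 4) = 1/(-7) = -⅐*1 = -⅐)
Q(11) + q(u(R(0, -3)))*(18 - 1*12) = -6*√11 - (18 - 1*12)/7 = -6*√11 - (18 - 12)/7 = -6*√11 - ⅐*6 = -6*√11 - 6/7 = -6/7 - 6*√11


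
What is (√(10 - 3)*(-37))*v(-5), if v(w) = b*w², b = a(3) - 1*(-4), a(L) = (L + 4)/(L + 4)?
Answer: -4625*√7 ≈ -12237.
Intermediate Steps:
a(L) = 1 (a(L) = (4 + L)/(4 + L) = 1)
b = 5 (b = 1 - 1*(-4) = 1 + 4 = 5)
v(w) = 5*w²
(√(10 - 3)*(-37))*v(-5) = (√(10 - 3)*(-37))*(5*(-5)²) = (√7*(-37))*(5*25) = -37*√7*125 = -4625*√7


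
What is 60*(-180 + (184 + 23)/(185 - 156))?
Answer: -300780/29 ≈ -10372.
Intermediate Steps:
60*(-180 + (184 + 23)/(185 - 156)) = 60*(-180 + 207/29) = 60*(-5013/29) = -300780/29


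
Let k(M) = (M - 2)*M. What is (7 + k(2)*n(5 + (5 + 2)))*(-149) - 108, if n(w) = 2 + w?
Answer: -1151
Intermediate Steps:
k(M) = M*(-2 + M) (k(M) = (-2 + M)*M = M*(-2 + M))
(7 + k(2)*n(5 + (5 + 2)))*(-149) - 108 = (7 + (2*(-2 + 2))*(2 + (5 + (5 + 2))))*(-149) - 108 = (7 + (2*0)*(2 + (5 + 7)))*(-149) - 108 = (7 + 0*(2 + 12))*(-149) - 108 = (7 + 0*14)*(-149) - 108 = (7 + 0)*(-149) - 108 = 7*(-149) - 108 = -1043 - 108 = -1151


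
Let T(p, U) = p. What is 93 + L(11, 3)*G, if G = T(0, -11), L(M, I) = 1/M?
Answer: 93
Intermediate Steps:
G = 0
93 + L(11, 3)*G = 93 + 0/11 = 93 + (1/11)*0 = 93 + 0 = 93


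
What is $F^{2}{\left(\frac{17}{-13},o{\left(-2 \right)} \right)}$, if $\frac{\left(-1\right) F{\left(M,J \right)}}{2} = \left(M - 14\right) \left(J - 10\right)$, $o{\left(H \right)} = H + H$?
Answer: $\frac{31047184}{169} \approx 1.8371 \cdot 10^{5}$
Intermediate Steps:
$o{\left(H \right)} = 2 H$
$F{\left(M,J \right)} = - 2 \left(-14 + M\right) \left(-10 + J\right)$ ($F{\left(M,J \right)} = - 2 \left(M - 14\right) \left(J - 10\right) = - 2 \left(-14 + M\right) \left(-10 + J\right)$)
$F^{2}{\left(\frac{17}{-13},o{\left(-2 \right)} \right)} = \left(-280 + 20 \frac{17}{-13} + 28 \cdot 2 \left(-2\right) - 2 \cdot 2 \left(-2\right) \frac{17}{-13}\right)^{2} = \left(-280 + 20 \cdot 17 \left(- \frac{1}{13}\right) + 28 \left(-4\right) - - 8 \cdot 17 \left(- \frac{1}{13}\right)\right)^{2} = \left(-280 + 20 \left(- \frac{17}{13}\right) - 112 - \left(-8\right) \left(- \frac{17}{13}\right)\right)^{2} = \left(-280 - \frac{340}{13} - 112 - \frac{136}{13}\right)^{2} = \left(- \frac{5572}{13}\right)^{2} = \frac{31047184}{169}$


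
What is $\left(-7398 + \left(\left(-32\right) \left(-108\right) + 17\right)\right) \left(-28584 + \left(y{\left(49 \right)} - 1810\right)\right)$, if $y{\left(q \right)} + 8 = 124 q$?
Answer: $95479550$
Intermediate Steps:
$y{\left(q \right)} = -8 + 124 q$
$\left(-7398 + \left(\left(-32\right) \left(-108\right) + 17\right)\right) \left(-28584 + \left(y{\left(49 \right)} - 1810\right)\right) = \left(-7398 + \left(\left(-32\right) \left(-108\right) + 17\right)\right) \left(-28584 + \left(\left(-8 + 124 \cdot 49\right) - 1810\right)\right) = \left(-7398 + \left(3456 + 17\right)\right) \left(-28584 + \left(\left(-8 + 6076\right) - 1810\right)\right) = \left(-7398 + 3473\right) \left(-28584 + \left(6068 - 1810\right)\right) = - 3925 \left(-28584 + 4258\right) = \left(-3925\right) \left(-24326\right) = 95479550$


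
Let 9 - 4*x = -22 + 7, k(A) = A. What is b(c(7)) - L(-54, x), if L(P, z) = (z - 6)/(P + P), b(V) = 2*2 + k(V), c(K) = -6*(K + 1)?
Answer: -44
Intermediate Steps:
c(K) = -6 - 6*K (c(K) = -6*(1 + K) = -6 - 6*K)
x = 6 (x = 9/4 - (-22 + 7)/4 = 9/4 - ¼*(-15) = 9/4 + 15/4 = 6)
b(V) = 4 + V (b(V) = 2*2 + V = 4 + V)
L(P, z) = (-6 + z)/(2*P) (L(P, z) = (-6 + z)/((2*P)) = (-6 + z)*(1/(2*P)) = (-6 + z)/(2*P))
b(c(7)) - L(-54, x) = (4 + (-6 - 6*7)) - (-6 + 6)/(2*(-54)) = (4 + (-6 - 42)) - (-1)*0/(2*54) = (4 - 48) - 1*0 = -44 + 0 = -44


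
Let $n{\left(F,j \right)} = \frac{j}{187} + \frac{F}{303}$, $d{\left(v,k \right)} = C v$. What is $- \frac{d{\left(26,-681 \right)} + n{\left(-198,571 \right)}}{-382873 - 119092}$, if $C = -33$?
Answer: $- \frac{16159717}{9480612955} \approx -0.0017045$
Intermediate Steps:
$d{\left(v,k \right)} = - 33 v$
$n{\left(F,j \right)} = \frac{j}{187} + \frac{F}{303}$ ($n{\left(F,j \right)} = j \frac{1}{187} + F \frac{1}{303} = \frac{j}{187} + \frac{F}{303}$)
$- \frac{d{\left(26,-681 \right)} + n{\left(-198,571 \right)}}{-382873 - 119092} = - \frac{\left(-33\right) 26 + \left(\frac{1}{187} \cdot 571 + \frac{1}{303} \left(-198\right)\right)}{-382873 - 119092} = - \frac{-858 + \left(\frac{571}{187} - \frac{66}{101}\right)}{-501965} = - \frac{\left(-858 + \frac{45329}{18887}\right) \left(-1\right)}{501965} = - \frac{\left(-16159717\right) \left(-1\right)}{18887 \cdot 501965} = \left(-1\right) \frac{16159717}{9480612955} = - \frac{16159717}{9480612955}$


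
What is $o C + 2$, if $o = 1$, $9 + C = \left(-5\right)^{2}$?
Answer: $18$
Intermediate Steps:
$C = 16$ ($C = -9 + \left(-5\right)^{2} = -9 + 25 = 16$)
$o C + 2 = 1 \cdot 16 + 2 = 16 + 2 = 18$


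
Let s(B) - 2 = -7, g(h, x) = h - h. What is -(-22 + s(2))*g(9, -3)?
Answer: 0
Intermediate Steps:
g(h, x) = 0
s(B) = -5 (s(B) = 2 - 7 = -5)
-(-22 + s(2))*g(9, -3) = -(-22 - 5)*0 = -(-27)*0 = -1*0 = 0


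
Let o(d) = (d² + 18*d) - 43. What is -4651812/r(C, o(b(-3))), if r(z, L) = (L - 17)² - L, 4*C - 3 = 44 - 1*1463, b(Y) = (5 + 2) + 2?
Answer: -4651812/33289 ≈ -139.74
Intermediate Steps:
b(Y) = 9 (b(Y) = 7 + 2 = 9)
C = -354 (C = ¾ + (44 - 1*1463)/4 = ¾ + (44 - 1463)/4 = ¾ + (¼)*(-1419) = ¾ - 1419/4 = -354)
o(d) = -43 + d² + 18*d
r(z, L) = (-17 + L)² - L
-4651812/r(C, o(b(-3))) = -4651812/((-17 + (-43 + 9² + 18*9))² - (-43 + 9² + 18*9)) = -4651812/((-17 + (-43 + 81 + 162))² - (-43 + 81 + 162)) = -4651812/((-17 + 200)² - 1*200) = -4651812/(183² - 200) = -4651812/(33489 - 200) = -4651812/33289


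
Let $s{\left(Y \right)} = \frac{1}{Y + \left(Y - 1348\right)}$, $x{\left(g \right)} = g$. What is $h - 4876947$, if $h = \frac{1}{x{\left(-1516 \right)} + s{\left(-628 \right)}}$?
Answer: $- \frac{19252552981359}{3947665} \approx -4.8769 \cdot 10^{6}$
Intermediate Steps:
$s{\left(Y \right)} = \frac{1}{-1348 + 2 Y}$ ($s{\left(Y \right)} = \frac{1}{Y + \left(-1348 + Y\right)} = \frac{1}{-1348 + 2 Y}$)
$h = - \frac{2604}{3947665}$ ($h = \frac{1}{-1516 + \frac{1}{2 \left(-674 - 628\right)}} = \frac{1}{-1516 + \frac{1}{2 \left(-1302\right)}} = \frac{1}{-1516 + \frac{1}{2} \left(- \frac{1}{1302}\right)} = \frac{1}{-1516 - \frac{1}{2604}} = \frac{1}{- \frac{3947665}{2604}} = - \frac{2604}{3947665} \approx -0.00065963$)
$h - 4876947 = - \frac{2604}{3947665} - 4876947 = - \frac{19252552981359}{3947665}$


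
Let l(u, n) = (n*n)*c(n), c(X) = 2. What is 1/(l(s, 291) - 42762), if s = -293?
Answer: 1/126600 ≈ 7.8989e-6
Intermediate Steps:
l(u, n) = 2*n² (l(u, n) = (n*n)*2 = n²*2 = 2*n²)
1/(l(s, 291) - 42762) = 1/(2*291² - 42762) = 1/(2*84681 - 42762) = 1/(169362 - 42762) = 1/126600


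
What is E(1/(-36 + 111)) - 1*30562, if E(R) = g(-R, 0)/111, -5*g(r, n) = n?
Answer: -30562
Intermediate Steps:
g(r, n) = -n/5
E(R) = 0 (E(R) = -1/5*0/111 = 0*(1/111) = 0)
E(1/(-36 + 111)) - 1*30562 = 0 - 1*30562 = 0 - 30562 = -30562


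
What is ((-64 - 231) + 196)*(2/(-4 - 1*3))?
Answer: 198/7 ≈ 28.286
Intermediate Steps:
((-64 - 231) + 196)*(2/(-4 - 1*3)) = (-295 + 196)*(2/(-4 - 3)) = -198/(-7) = -198*(-1)/7 = -99*(-2/7) = 198/7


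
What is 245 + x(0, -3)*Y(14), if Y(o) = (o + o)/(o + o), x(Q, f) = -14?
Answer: 231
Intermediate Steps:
Y(o) = 1 (Y(o) = (2*o)/((2*o)) = (2*o)*(1/(2*o)) = 1)
245 + x(0, -3)*Y(14) = 245 - 14*1 = 245 - 14 = 231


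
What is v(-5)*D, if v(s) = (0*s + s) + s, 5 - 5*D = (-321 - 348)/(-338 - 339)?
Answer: -5432/677 ≈ -8.0236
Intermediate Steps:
D = 2716/3385 (D = 1 - (-321 - 348)/(5*(-338 - 339)) = 1 - (-669)/(5*(-677)) = 1 - (-669)*(-1)/(5*677) = 1 - ⅕*669/677 = 1 - 669/3385 = 2716/3385 ≈ 0.80236)
v(s) = 2*s (v(s) = (0 + s) + s = s + s = 2*s)
v(-5)*D = (2*(-5))*(2716/3385) = -10*2716/3385 = -5432/677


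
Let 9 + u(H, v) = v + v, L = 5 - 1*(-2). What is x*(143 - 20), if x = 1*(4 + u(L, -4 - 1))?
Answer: -1845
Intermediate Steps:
L = 7 (L = 5 + 2 = 7)
u(H, v) = -9 + 2*v (u(H, v) = -9 + (v + v) = -9 + 2*v)
x = -15 (x = 1*(4 + (-9 + 2*(-4 - 1))) = 1*(4 + (-9 + 2*(-5))) = 1*(4 + (-9 - 10)) = 1*(4 - 19) = 1*(-15) = -15)
x*(143 - 20) = -15*(143 - 20) = -15*123 = -1845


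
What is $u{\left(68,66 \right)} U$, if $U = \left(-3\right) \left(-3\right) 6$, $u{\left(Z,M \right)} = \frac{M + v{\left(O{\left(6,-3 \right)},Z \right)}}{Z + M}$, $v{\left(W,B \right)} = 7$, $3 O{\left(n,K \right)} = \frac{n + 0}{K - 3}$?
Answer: $\frac{1971}{67} \approx 29.418$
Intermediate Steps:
$O{\left(n,K \right)} = \frac{n}{3 \left(-3 + K\right)}$ ($O{\left(n,K \right)} = \frac{\left(n + 0\right) \frac{1}{K - 3}}{3} = \frac{n \frac{1}{-3 + K}}{3} = \frac{n}{3 \left(-3 + K\right)}$)
$u{\left(Z,M \right)} = \frac{7 + M}{M + Z}$ ($u{\left(Z,M \right)} = \frac{M + 7}{Z + M} = \frac{7 + M}{M + Z}$)
$U = 54$ ($U = 9 \cdot 6 = 54$)
$u{\left(68,66 \right)} U = \frac{7 + 66}{66 + 68} \cdot 54 = \frac{1}{134} \cdot 73 \cdot 54 = \frac{73}{134} \cdot 54 = \frac{1971}{67}$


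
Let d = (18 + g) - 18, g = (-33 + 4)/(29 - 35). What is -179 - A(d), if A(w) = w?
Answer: -1103/6 ≈ -183.83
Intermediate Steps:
g = 29/6 (g = -29/(-6) = -29*(-1/6) = 29/6 ≈ 4.8333)
d = 29/6 (d = (18 + 29/6) - 18 = 137/6 - 18 = 29/6 ≈ 4.8333)
-179 - A(d) = -179 - 1*29/6 = -179 - 29/6 = -1103/6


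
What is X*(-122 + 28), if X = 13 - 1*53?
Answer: 3760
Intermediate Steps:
X = -40 (X = 13 - 53 = -40)
X*(-122 + 28) = -40*(-122 + 28) = -40*(-94) = 3760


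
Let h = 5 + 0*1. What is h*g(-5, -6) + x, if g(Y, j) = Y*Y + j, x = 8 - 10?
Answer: 93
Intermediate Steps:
x = -2
h = 5 (h = 5 + 0 = 5)
g(Y, j) = j + Y² (g(Y, j) = Y² + j = j + Y²)
h*g(-5, -6) + x = 5*(-6 + (-5)²) - 2 = 5*(-6 + 25) - 2 = 5*19 - 2 = 95 - 2 = 93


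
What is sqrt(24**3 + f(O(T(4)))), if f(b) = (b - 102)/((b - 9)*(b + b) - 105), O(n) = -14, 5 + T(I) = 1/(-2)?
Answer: 2*sqrt(20490305)/77 ≈ 117.57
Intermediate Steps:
T(I) = -11/2 (T(I) = -5 + 1/(-2) = -5 - 1/2 = -11/2)
f(b) = (-102 + b)/(-105 + 2*b*(-9 + b)) (f(b) = (-102 + b)/((-9 + b)*(2*b) - 105) = (-102 + b)/(2*b*(-9 + b) - 105) = (-102 + b)/(-105 + 2*b*(-9 + b)))
sqrt(24**3 + f(O(T(4)))) = sqrt(24**3 + (102 - 1*(-14))/(105 - 2*(-14)**2 + 18*(-14))) = sqrt(13824 + (102 + 14)/(105 - 2*196 - 252)) = sqrt(13824 + 116/(105 - 392 - 252)) = sqrt(13824 + 116/(-539)) = sqrt(13824 - 1/539*116) = sqrt(13824 - 116/539) = sqrt(7451020/539) = 2*sqrt(20490305)/77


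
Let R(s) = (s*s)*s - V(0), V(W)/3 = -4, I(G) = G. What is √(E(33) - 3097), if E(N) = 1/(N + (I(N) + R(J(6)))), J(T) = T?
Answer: I*√5463102/42 ≈ 55.651*I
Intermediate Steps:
V(W) = -12 (V(W) = 3*(-4) = -12)
R(s) = 12 + s³ (R(s) = (s*s)*s - 1*(-12) = s²*s + 12 = s³ + 12 = 12 + s³)
E(N) = 1/(228 + 2*N) (E(N) = 1/(N + (N + (12 + 6³))) = 1/(N + (N + (12 + 216))) = 1/(N + (N + 228)) = 1/(N + (228 + N)) = 1/(228 + 2*N))
√(E(33) - 3097) = √(1/(2*(114 + 33)) - 3097) = √((½)/147 - 3097) = √((½)*(1/147) - 3097) = √(1/294 - 3097) = √(-910517/294) = I*√5463102/42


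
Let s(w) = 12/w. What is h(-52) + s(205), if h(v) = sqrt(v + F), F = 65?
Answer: 12/205 + sqrt(13) ≈ 3.6641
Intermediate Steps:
h(v) = sqrt(65 + v) (h(v) = sqrt(v + 65) = sqrt(65 + v))
h(-52) + s(205) = sqrt(65 - 52) + 12/205 = sqrt(13) + 12*(1/205) = sqrt(13) + 12/205 = 12/205 + sqrt(13)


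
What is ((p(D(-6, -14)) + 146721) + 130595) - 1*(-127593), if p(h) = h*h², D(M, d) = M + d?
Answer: 396909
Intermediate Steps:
p(h) = h³
((p(D(-6, -14)) + 146721) + 130595) - 1*(-127593) = (((-6 - 14)³ + 146721) + 130595) - 1*(-127593) = (((-20)³ + 146721) + 130595) + 127593 = ((-8000 + 146721) + 130595) + 127593 = (138721 + 130595) + 127593 = 269316 + 127593 = 396909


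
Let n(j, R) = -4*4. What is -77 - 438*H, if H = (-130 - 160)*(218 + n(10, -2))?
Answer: 25657963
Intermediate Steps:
n(j, R) = -16
H = -58580 (H = (-130 - 160)*(218 - 16) = -290*202 = -58580)
-77 - 438*H = -77 - 438*(-58580) = -77 + 25658040 = 25657963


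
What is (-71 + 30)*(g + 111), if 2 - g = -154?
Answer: -10947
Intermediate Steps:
g = 156 (g = 2 - 1*(-154) = 2 + 154 = 156)
(-71 + 30)*(g + 111) = (-71 + 30)*(156 + 111) = -41*267 = -10947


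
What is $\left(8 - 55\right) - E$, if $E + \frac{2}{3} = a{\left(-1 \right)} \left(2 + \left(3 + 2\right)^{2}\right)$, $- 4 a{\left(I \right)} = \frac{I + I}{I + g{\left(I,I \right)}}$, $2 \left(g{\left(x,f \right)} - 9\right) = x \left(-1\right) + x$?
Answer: $- \frac{2305}{48} \approx -48.021$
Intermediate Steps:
$g{\left(x,f \right)} = 9$ ($g{\left(x,f \right)} = 9 + \frac{x \left(-1\right) + x}{2} = 9 + \frac{- x + x}{2} = 9 + \frac{1}{2} \cdot 0 = 9 + 0 = 9$)
$a{\left(I \right)} = - \frac{I}{2 \left(9 + I\right)}$ ($a{\left(I \right)} = - \frac{\left(I + I\right) \frac{1}{I + 9}}{4} = - \frac{2 I \frac{1}{9 + I}}{4} = - \frac{I}{2 \left(9 + I\right)}$)
$E = \frac{49}{48}$ ($E = - \frac{2}{3} + \left(-1\right) \left(-1\right) \frac{1}{18 + 2 \left(-1\right)} \left(2 + \left(3 + 2\right)^{2}\right) = - \frac{2}{3} + \left(-1\right) \left(-1\right) \frac{1}{18 - 2} \left(2 + 5^{2}\right) = - \frac{2}{3} + \left(-1\right) \left(-1\right) \frac{1}{16} \left(2 + 25\right) = - \frac{2}{3} + \left(-1\right) \left(-1\right) \frac{1}{16} \cdot 27 = - \frac{2}{3} + \frac{1}{16} \cdot 27 = - \frac{2}{3} + \frac{27}{16} = \frac{49}{48} \approx 1.0208$)
$\left(8 - 55\right) - E = \left(8 - 55\right) - \frac{49}{48} = -47 - \frac{49}{48} = - \frac{2305}{48}$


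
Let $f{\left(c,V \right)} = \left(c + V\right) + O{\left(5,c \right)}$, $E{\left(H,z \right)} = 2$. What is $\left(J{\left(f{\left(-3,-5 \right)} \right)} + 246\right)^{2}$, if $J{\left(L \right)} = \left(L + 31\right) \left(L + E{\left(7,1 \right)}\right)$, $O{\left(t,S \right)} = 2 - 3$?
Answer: $8464$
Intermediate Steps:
$O{\left(t,S \right)} = -1$
$f{\left(c,V \right)} = -1 + V + c$ ($f{\left(c,V \right)} = \left(c + V\right) - 1 = \left(V + c\right) - 1 = -1 + V + c$)
$J{\left(L \right)} = \left(2 + L\right) \left(31 + L\right)$ ($J{\left(L \right)} = \left(L + 31\right) \left(L + 2\right) = \left(31 + L\right) \left(2 + L\right) = \left(2 + L\right) \left(31 + L\right)$)
$\left(J{\left(f{\left(-3,-5 \right)} \right)} + 246\right)^{2} = \left(\left(62 + \left(-1 - 5 - 3\right)^{2} + 33 \left(-1 - 5 - 3\right)\right) + 246\right)^{2} = \left(\left(62 + \left(-9\right)^{2} + 33 \left(-9\right)\right) + 246\right)^{2} = \left(\left(62 + 81 - 297\right) + 246\right)^{2} = \left(-154 + 246\right)^{2} = 92^{2} = 8464$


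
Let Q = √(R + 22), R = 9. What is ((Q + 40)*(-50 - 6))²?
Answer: 5114816 + 250880*√31 ≈ 6.5117e+6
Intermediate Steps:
Q = √31 (Q = √(9 + 22) = √31 ≈ 5.5678)
((Q + 40)*(-50 - 6))² = ((√31 + 40)*(-50 - 6))² = ((40 + √31)*(-56))² = (-2240 - 56*√31)²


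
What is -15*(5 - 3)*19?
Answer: -570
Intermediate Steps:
-15*(5 - 3)*19 = -15*2*19 = -3*10*19 = -30*19 = -570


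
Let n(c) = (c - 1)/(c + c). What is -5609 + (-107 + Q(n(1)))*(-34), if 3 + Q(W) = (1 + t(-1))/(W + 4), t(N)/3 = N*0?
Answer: -3755/2 ≈ -1877.5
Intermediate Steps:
t(N) = 0 (t(N) = 3*(N*0) = 3*0 = 0)
n(c) = (-1 + c)/(2*c) (n(c) = (-1 + c)/((2*c)) = (-1 + c)*(1/(2*c)) = (-1 + c)/(2*c))
Q(W) = -3 + 1/(4 + W) (Q(W) = -3 + (1 + 0)/(W + 4) = -3 + 1/(4 + W))
-5609 + (-107 + Q(n(1)))*(-34) = -5609 + (-107 + (-11 - 3*(-1 + 1)/(2*1))/(4 + (½)*(-1 + 1)/1))*(-34) = -5609 + (-107 + (-11 - 3*0/2)/(4 + (½)*1*0))*(-34) = -5609 + (-107 + (-11 - 3*0)/(4 + 0))*(-34) = -5609 + (-107 + (-11 + 0)/4)*(-34) = -5609 + (-107 + (¼)*(-11))*(-34) = -5609 + (-107 - 11/4)*(-34) = -5609 - 439/4*(-34) = -5609 + 7463/2 = -3755/2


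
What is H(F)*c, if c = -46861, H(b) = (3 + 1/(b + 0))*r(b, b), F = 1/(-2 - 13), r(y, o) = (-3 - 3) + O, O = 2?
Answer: -2249328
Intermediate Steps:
r(y, o) = -4 (r(y, o) = (-3 - 3) + 2 = -6 + 2 = -4)
F = -1/15 (F = 1/(-15) = -1/15 ≈ -0.066667)
H(b) = -12 - 4/b (H(b) = (3 + 1/(b + 0))*(-4) = (3 + 1/b)*(-4) = -12 - 4/b)
H(F)*c = (-12 - 4/(-1/15))*(-46861) = (-12 - 4*(-15))*(-46861) = (-12 + 60)*(-46861) = 48*(-46861) = -2249328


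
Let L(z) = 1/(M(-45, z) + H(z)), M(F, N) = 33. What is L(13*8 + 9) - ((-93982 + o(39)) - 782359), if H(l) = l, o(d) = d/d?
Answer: 127945641/146 ≈ 8.7634e+5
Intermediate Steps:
o(d) = 1
L(z) = 1/(33 + z)
L(13*8 + 9) - ((-93982 + o(39)) - 782359) = 1/(33 + (13*8 + 9)) - ((-93982 + 1) - 782359) = 1/(33 + (104 + 9)) - (-93981 - 782359) = 1/(33 + 113) - 1*(-876340) = 1/146 + 876340 = 127945641/146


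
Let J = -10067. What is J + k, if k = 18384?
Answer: 8317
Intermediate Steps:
J + k = -10067 + 18384 = 8317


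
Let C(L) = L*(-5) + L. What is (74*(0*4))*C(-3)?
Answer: 0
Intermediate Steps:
C(L) = -4*L (C(L) = -5*L + L = -4*L)
(74*(0*4))*C(-3) = (74*(0*4))*(-4*(-3)) = (74*0)*12 = 0*12 = 0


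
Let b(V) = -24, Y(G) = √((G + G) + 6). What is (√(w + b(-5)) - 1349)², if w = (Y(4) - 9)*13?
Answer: (1349 - I*√(141 - 13*√14))² ≈ 1.8197e+6 - 2.593e+4*I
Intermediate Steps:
Y(G) = √(6 + 2*G) (Y(G) = √(2*G + 6) = √(6 + 2*G))
w = -117 + 13*√14 (w = (√(6 + 2*4) - 9)*13 = (√(6 + 8) - 9)*13 = (√14 - 9)*13 = (-9 + √14)*13 = -117 + 13*√14 ≈ -68.358)
(√(w + b(-5)) - 1349)² = (√((-117 + 13*√14) - 24) - 1349)² = (√(-141 + 13*√14) - 1349)² = (-1349 + √(-141 + 13*√14))²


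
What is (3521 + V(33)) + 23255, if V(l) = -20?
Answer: 26756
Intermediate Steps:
(3521 + V(33)) + 23255 = (3521 - 20) + 23255 = 3501 + 23255 = 26756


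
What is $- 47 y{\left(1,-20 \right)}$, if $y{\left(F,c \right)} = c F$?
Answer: $940$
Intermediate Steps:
$y{\left(F,c \right)} = F c$
$- 47 y{\left(1,-20 \right)} = - 47 \cdot 1 \left(-20\right) = \left(-47\right) \left(-20\right) = 940$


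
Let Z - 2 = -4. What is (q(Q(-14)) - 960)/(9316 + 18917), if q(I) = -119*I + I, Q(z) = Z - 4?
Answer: -28/3137 ≈ -0.0089257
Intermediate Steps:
Z = -2 (Z = 2 - 4 = -2)
Q(z) = -6 (Q(z) = -2 - 4 = -6)
q(I) = -118*I
(q(Q(-14)) - 960)/(9316 + 18917) = (-118*(-6) - 960)/(9316 + 18917) = (708 - 960)/28233 = -252*1/28233 = -28/3137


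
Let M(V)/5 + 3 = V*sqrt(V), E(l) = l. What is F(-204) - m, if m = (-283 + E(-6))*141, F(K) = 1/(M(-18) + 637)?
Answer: 10853170469/266342 + 135*I*sqrt(2)/266342 ≈ 40749.0 + 0.00071682*I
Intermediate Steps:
M(V) = -15 + 5*V**(3/2) (M(V) = -15 + 5*(V*sqrt(V)) = -15 + 5*V**(3/2))
F(K) = 1/(622 - 270*I*sqrt(2)) (F(K) = 1/((-15 + 5*(-18)**(3/2)) + 637) = 1/((-15 + 5*(-54*I*sqrt(2))) + 637) = 1/((-15 - 270*I*sqrt(2)) + 637) = 1/(622 - 270*I*sqrt(2)))
m = -40749 (m = (-283 - 6)*141 = -289*141 = -40749)
F(-204) - m = (311/266342 + 135*I*sqrt(2)/266342) - 1*(-40749) = (311/266342 + 135*I*sqrt(2)/266342) + 40749 = 10853170469/266342 + 135*I*sqrt(2)/266342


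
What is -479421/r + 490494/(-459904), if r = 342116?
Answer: -48536685111/19667564608 ≈ -2.4679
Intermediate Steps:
-479421/r + 490494/(-459904) = -479421/342116 + 490494/(-459904) = -479421*1/342116 + 490494*(-1/459904) = -479421/342116 - 245247/229952 = -48536685111/19667564608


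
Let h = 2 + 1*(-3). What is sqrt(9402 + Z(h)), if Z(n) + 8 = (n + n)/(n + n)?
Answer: sqrt(9395) ≈ 96.928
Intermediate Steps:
h = -1 (h = 2 - 3 = -1)
Z(n) = -7 (Z(n) = -8 + (n + n)/(n + n) = -8 + (2*n)/((2*n)) = -8 + (2*n)*(1/(2*n)) = -8 + 1 = -7)
sqrt(9402 + Z(h)) = sqrt(9402 - 7) = sqrt(9395)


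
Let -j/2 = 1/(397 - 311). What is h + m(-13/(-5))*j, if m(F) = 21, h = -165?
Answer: -7116/43 ≈ -165.49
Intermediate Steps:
j = -1/43 (j = -2/(397 - 311) = -2/86 = -2*1/86 = -1/43 ≈ -0.023256)
h + m(-13/(-5))*j = -165 + 21*(-1/43) = -165 - 21/43 = -7116/43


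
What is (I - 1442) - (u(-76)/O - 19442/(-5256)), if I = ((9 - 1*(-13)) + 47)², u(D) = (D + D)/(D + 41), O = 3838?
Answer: 30799069373/9289980 ≈ 3315.3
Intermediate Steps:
u(D) = 2*D/(41 + D) (u(D) = (2*D)/(41 + D) = 2*D/(41 + D))
I = 4761 (I = ((9 + 13) + 47)² = (22 + 47)² = 69² = 4761)
(I - 1442) - (u(-76)/O - 19442/(-5256)) = (4761 - 1442) - ((2*(-76)/(41 - 76))/3838 - 19442/(-5256)) = 3319 - ((2*(-76)/(-35))*(1/3838) - 19442*(-1/5256)) = 3319 - ((2*(-76)*(-1/35))*(1/3838) + 9721/2628) = 3319 - ((152/35)*(1/3838) + 9721/2628) = 3319 - (4/3535 + 9721/2628) = 3319 - 1*34374247/9289980 = 3319 - 34374247/9289980 = 30799069373/9289980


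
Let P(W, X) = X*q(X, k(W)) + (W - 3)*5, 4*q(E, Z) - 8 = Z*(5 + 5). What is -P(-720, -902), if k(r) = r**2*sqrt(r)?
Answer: 5419 + 14027904000*I*sqrt(5) ≈ 5419.0 + 3.1367e+10*I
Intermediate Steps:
k(r) = r**(5/2)
q(E, Z) = 2 + 5*Z/2 (q(E, Z) = 2 + (Z*(5 + 5))/4 = 2 + (Z*10)/4 = 2 + (10*Z)/4 = 2 + 5*Z/2)
P(W, X) = -15 + 5*W + X*(2 + 5*W**(5/2)/2) (P(W, X) = X*(2 + 5*W**(5/2)/2) + (W - 3)*5 = X*(2 + 5*W**(5/2)/2) + (-3 + W)*5 = X*(2 + 5*W**(5/2)/2) + (-15 + 5*W) = -15 + 5*W + X*(2 + 5*W**(5/2)/2))
-P(-720, -902) = -(-15 + 5*(-720) + (1/2)*(-902)*(4 + 5*(-720)**(5/2))) = -(-15 - 3600 + (1/2)*(-902)*(4 + 5*(6220800*I*sqrt(5)))) = -(-15 - 3600 + (1/2)*(-902)*(4 + 31104000*I*sqrt(5))) = -(-15 - 3600 + (-1804 - 14027904000*I*sqrt(5))) = -(-5419 - 14027904000*I*sqrt(5)) = 5419 + 14027904000*I*sqrt(5)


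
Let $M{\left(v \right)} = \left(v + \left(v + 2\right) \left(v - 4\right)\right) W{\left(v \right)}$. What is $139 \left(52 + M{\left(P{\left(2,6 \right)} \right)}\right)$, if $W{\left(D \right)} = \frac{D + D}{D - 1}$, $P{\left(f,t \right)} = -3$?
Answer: $8062$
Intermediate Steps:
$W{\left(D \right)} = \frac{2 D}{-1 + D}$
$M{\left(v \right)} = \frac{2 v \left(v + \left(-4 + v\right) \left(2 + v\right)\right)}{-1 + v}$ ($M{\left(v \right)} = \left(v + \left(v + 2\right) \left(v - 4\right)\right) \frac{2 v}{-1 + v} = \left(v + \left(2 + v\right) \left(-4 + v\right)\right) \frac{2 v}{-1 + v} = \left(v + \left(-4 + v\right) \left(2 + v\right)\right) \frac{2 v}{-1 + v} = \frac{2 v \left(v + \left(-4 + v\right) \left(2 + v\right)\right)}{-1 + v}$)
$139 \left(52 + M{\left(P{\left(2,6 \right)} \right)}\right) = 139 \left(52 + 2 \left(-3\right) \frac{1}{-1 - 3} \left(-8 + \left(-3\right)^{2} - -3\right)\right) = 139 \left(52 + 2 \left(-3\right) \frac{1}{-4} \left(-8 + 9 + 3\right)\right) = 139 \left(52 + 2 \left(-3\right) \left(- \frac{1}{4}\right) 4\right) = 139 \left(52 + 6\right) = 139 \cdot 58 = 8062$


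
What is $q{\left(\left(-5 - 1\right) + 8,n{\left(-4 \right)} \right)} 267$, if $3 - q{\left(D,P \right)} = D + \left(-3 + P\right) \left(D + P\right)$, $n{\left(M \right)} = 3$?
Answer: $267$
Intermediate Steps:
$q{\left(D,P \right)} = 3 - D - \left(-3 + P\right) \left(D + P\right)$ ($q{\left(D,P \right)} = 3 - \left(D + \left(-3 + P\right) \left(D + P\right)\right) = 3 - D - \left(-3 + P\right) \left(D + P\right)$)
$q{\left(\left(-5 - 1\right) + 8,n{\left(-4 \right)} \right)} 267 = \left(3 - 3^{2} + 2 \left(\left(-5 - 1\right) + 8\right) + 3 \cdot 3 - \left(\left(-5 - 1\right) + 8\right) 3\right) 267 = \left(3 - 9 + 2 \left(\left(-5 + \left(-4 + 3\right)\right) + 8\right) + 9 - \left(\left(-5 + \left(-4 + 3\right)\right) + 8\right) 3\right) 267 = \left(3 - 9 + 2 \left(\left(-5 - 1\right) + 8\right) + 9 - \left(\left(-5 - 1\right) + 8\right) 3\right) 267 = \left(3 - 9 + 2 \left(-6 + 8\right) + 9 - \left(-6 + 8\right) 3\right) 267 = \left(3 - 9 + 2 \cdot 2 + 9 - 2 \cdot 3\right) 267 = \left(3 - 9 + 4 + 9 - 6\right) 267 = 1 \cdot 267 = 267$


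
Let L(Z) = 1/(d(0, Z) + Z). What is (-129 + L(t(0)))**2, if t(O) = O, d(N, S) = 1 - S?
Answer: 16384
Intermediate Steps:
L(Z) = 1 (L(Z) = 1/((1 - Z) + Z) = 1/1 = 1)
(-129 + L(t(0)))**2 = (-129 + 1)**2 = (-128)**2 = 16384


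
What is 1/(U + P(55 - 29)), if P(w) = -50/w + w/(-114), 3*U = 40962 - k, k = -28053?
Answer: 741/17045111 ≈ 4.3473e-5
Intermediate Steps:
U = 23005 (U = (40962 - 1*(-28053))/3 = (40962 + 28053)/3 = (⅓)*69015 = 23005)
P(w) = -50/w - w/114 (P(w) = -50/w + w*(-1/114) = -50/w - w/114)
1/(U + P(55 - 29)) = 1/(23005 + (-50/(55 - 29) - (55 - 29)/114)) = 1/(23005 + (-50/26 - 1/114*26)) = 1/(23005 + (-50*1/26 - 13/57)) = 1/(23005 + (-25/13 - 13/57)) = 1/(23005 - 1594/741) = 1/(17045111/741) = 741/17045111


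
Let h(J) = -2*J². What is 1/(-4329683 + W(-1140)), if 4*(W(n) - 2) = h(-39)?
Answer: -2/8660883 ≈ -2.3092e-7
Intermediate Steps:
W(n) = -1517/2 (W(n) = 2 + (-2*(-39)²)/4 = 2 + (-2*1521)/4 = 2 + (¼)*(-3042) = 2 - 1521/2 = -1517/2)
1/(-4329683 + W(-1140)) = 1/(-4329683 - 1517/2) = 1/(-8660883/2) = -2/8660883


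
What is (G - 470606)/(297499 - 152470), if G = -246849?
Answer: -717455/145029 ≈ -4.9470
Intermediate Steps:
(G - 470606)/(297499 - 152470) = (-246849 - 470606)/(297499 - 152470) = -717455/145029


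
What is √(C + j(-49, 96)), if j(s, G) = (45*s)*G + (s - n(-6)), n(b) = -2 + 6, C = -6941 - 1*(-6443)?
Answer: I*√212231 ≈ 460.69*I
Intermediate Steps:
C = -498 (C = -6941 + 6443 = -498)
n(b) = 4
j(s, G) = -4 + s + 45*G*s (j(s, G) = (45*s)*G + (s - 1*4) = 45*G*s + (s - 4) = 45*G*s + (-4 + s) = -4 + s + 45*G*s)
√(C + j(-49, 96)) = √(-498 + (-4 - 49 + 45*96*(-49))) = √(-498 + (-4 - 49 - 211680)) = √(-498 - 211733) = √(-212231) = I*√212231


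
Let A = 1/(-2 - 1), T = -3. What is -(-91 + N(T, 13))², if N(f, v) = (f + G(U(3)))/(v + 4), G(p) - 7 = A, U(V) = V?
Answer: -21436900/2601 ≈ -8241.8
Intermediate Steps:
A = -⅓ (A = 1/(-3) = -⅓ ≈ -0.33333)
G(p) = 20/3 (G(p) = 7 - ⅓ = 20/3)
N(f, v) = (20/3 + f)/(4 + v) (N(f, v) = (f + 20/3)/(v + 4) = (20/3 + f)/(4 + v))
-(-91 + N(T, 13))² = -(-91 + (20/3 - 3)/(4 + 13))² = -(-91 + (11/3)/17)² = -(-91 + (1/17)*(11/3))² = -(-91 + 11/51)² = -(-4630/51)² = -1*21436900/2601 = -21436900/2601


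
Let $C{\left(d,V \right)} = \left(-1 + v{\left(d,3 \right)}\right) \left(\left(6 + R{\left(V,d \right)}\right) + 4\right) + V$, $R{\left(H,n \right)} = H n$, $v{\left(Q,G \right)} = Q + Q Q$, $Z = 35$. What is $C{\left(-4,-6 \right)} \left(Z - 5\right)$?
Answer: $11040$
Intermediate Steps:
$v{\left(Q,G \right)} = Q + Q^{2}$
$C{\left(d,V \right)} = V + \left(-1 + d \left(1 + d\right)\right) \left(10 + V d\right)$ ($C{\left(d,V \right)} = \left(-1 + d \left(1 + d\right)\right) \left(\left(6 + V d\right) + 4\right) + V = \left(-1 + d \left(1 + d\right)\right) \left(10 + V d\right) + V = V + \left(-1 + d \left(1 + d\right)\right) \left(10 + V d\right)$)
$C{\left(-4,-6 \right)} \left(Z - 5\right) = \left(-10 - 6 - \left(-6\right) \left(-4\right) + 10 \left(-4\right) \left(1 - 4\right) - 6 \left(-4\right)^{2} \left(1 - 4\right)\right) \left(35 - 5\right) = \left(-10 - 6 - 24 + 10 \left(-4\right) \left(-3\right) - 96 \left(-3\right)\right) 30 = \left(-10 - 6 - 24 + 120 + 288\right) 30 = 368 \cdot 30 = 11040$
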